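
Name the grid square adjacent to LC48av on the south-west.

Longitude subsquare a = 0; −1 → -1, wraps to 23 = x, carry into square.
Longitude square 4; −1 → 3.
Latitude subsquare v = 21; −1 → 20 = u.

LC38xu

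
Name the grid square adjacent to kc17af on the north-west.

KC07xg

Longitude subsquare a = 0; −1 → -1, wraps to 23 = x, carry into square.
Longitude square 1; −1 → 0.
Latitude subsquare f = 5; +1 → 6 = g.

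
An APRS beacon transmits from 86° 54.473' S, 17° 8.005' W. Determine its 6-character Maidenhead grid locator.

Shift to the Maidenhead origin (180°W, 90°S): lon 162.8666, lat 3.0921.
Field: 162.8666/20 → 8 → I, 3.0921/10 → 0 → A; chars IA.
Square: 2.8666/2 → 1, 3.0921/1 → 3; chars 13.
Subsquare: 0.8666/0.0833333 → 10 → k, 0.0921/0.0416667 → 2 → c; chars kc.

IA13kc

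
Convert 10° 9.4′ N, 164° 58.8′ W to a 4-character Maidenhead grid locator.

Offset from 180°W / 90°S: lon 15.02°, lat 100.16°.
Field (20°×10°, letters A–R): 15.02/20 → 0 → A, 100.16/10 → 10 → K; chars AK.
Square (2°×1°, digits 0–9): 15.02/2 → 7, 0.16/1 → 0; chars 70.

AK70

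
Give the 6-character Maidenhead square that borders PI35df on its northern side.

Latitude subsquare f = 5; +1 → 6 = g.
The longitude characters are unchanged.

PI35dg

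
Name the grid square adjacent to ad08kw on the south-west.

Longitude subsquare k = 10; −1 → 9 = j.
Latitude subsquare w = 22; −1 → 21 = v.

AD08jv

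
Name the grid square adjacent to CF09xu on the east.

CF19au

Longitude subsquare x = 23; +1 → 24, wraps to 0 = a, carry into square.
Longitude square 0; +1 → 1.
The latitude characters are unchanged.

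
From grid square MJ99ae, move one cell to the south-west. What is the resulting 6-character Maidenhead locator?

Longitude subsquare a = 0; −1 → -1, wraps to 23 = x, carry into square.
Longitude square 9; −1 → 8.
Latitude subsquare e = 4; −1 → 3 = d.

MJ89xd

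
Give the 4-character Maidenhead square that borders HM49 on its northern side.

Latitude square 9; +1 → 10, wraps to 0, carry into field.
Latitude field M = 12; +1 → 13 = N.
The longitude characters are unchanged.

HN40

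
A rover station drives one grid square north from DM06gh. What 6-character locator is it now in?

DM06gi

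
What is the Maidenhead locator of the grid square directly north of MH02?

MH03

Latitude square 2; +1 → 3.
The longitude characters are unchanged.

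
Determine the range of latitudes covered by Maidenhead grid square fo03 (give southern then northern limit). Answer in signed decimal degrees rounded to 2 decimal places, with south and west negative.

Field F=5, O=14: +5·20° lon, +14·10° lat → SW at lon -80°, lat 50°.
Square 0, 3: +0·2° lon, +3·1° lat → SW at lon -80°, lat 53°.
Cell spans 2° lon × 1° lat.
south 53.00, north 54.00.

53.00, 54.00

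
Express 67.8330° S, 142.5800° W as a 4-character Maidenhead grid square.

Offset from 180°W / 90°S: lon 37.42°, lat 22.17°.
Field: 37.42/20 → 1 → B, 22.17/10 → 2 → C; chars BC.
Square: 17.42/2 → 8, 2.17/1 → 2; chars 82.

BC82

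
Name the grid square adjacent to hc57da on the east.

Longitude subsquare d = 3; +1 → 4 = e.
The latitude characters are unchanged.

HC57ea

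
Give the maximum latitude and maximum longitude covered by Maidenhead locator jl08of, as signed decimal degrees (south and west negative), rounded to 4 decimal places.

28.2500, 1.2500

Field J=9, L=11: +9·20° lon, +11·10° lat → SW at lon 0°, lat 20°.
Square 0, 8: +0·2° lon, +8·1° lat → SW at lon 0°, lat 28°.
Subsquare o=14, f=5: +14·0.0833333° lon, +5·0.0416667° lat → SW at lon 1.16667°, lat 28.2083°.
Cell spans 0.0833333° lon × 0.0416667° lat. NE corner is SW corner plus one full cell.
latitude 28.2500, longitude 1.2500.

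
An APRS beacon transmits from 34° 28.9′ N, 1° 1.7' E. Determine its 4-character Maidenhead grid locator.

Add 180° to longitude and 90° to latitude: 181.03, 124.48.
Field (20°×10°, letters A–R): lon ⌊181.03/20⌋ = 9 → J; lat ⌊124.48/10⌋ = 12 → M.
Square (2°×1°, digits 0–9): lon ⌊1.03/2⌋ = 0; lat ⌊4.48/1⌋ = 4.

JM04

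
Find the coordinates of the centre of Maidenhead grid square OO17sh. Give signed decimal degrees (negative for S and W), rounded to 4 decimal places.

Field O=14, O=14: +14·20° lon, +14·10° lat → SW at lon 100°, lat 50°.
Square 1, 7: +1·2° lon, +7·1° lat → SW at lon 102°, lat 57°.
Subsquare s=18, h=7: +18·0.0833333° lon, +7·0.0416667° lat → SW at lon 103.5°, lat 57.2917°.
Cell spans 0.0833333° lon × 0.0416667° lat. Centre is SW corner plus half of each.
latitude 57.3125, longitude 103.5417.

57.3125, 103.5417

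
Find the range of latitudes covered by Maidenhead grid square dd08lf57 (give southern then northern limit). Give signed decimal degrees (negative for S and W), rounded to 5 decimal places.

Field D=3, D=3: +3·20° lon, +3·10° lat → SW at lon -120°, lat -60°.
Square 0, 8: +0·2° lon, +8·1° lat → SW at lon -120°, lat -52°.
Subsquare l=11, f=5: +11·0.0833333° lon, +5·0.0416667° lat → SW at lon -119.083°, lat -51.7917°.
Extended square 5, 7: +5·0.00833333° lon, +7·0.00416667° lat → SW at lon -119.042°, lat -51.7625°.
Cell spans 0.00833333° lon × 0.00416667° lat.
south -51.76250, north -51.75833.

-51.76250, -51.75833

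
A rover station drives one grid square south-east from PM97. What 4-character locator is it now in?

QM06

Longitude square 9; +1 → 10, wraps to 0, carry into field.
Longitude field P = 15; +1 → 16 = Q.
Latitude square 7; −1 → 6.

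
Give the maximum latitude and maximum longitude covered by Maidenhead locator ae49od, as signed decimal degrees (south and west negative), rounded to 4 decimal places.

Field A=0, E=4: +0·20° lon, +4·10° lat → SW at lon -180°, lat -50°.
Square 4, 9: +4·2° lon, +9·1° lat → SW at lon -172°, lat -41°.
Subsquare o=14, d=3: +14·0.0833333° lon, +3·0.0416667° lat → SW at lon -170.833°, lat -40.875°.
Cell spans 0.0833333° lon × 0.0416667° lat. NE corner is SW corner plus one full cell.
latitude -40.8333, longitude -170.7500.

-40.8333, -170.7500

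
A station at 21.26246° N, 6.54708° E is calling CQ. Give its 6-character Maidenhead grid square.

JL31gg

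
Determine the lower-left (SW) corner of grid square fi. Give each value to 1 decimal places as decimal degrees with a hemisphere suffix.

10.0° S, 80.0° W

Field F=5, I=8: +5·20° lon, +8·10° lat → SW at lon -80°, lat -10°.
latitude 10.0° S, longitude 80.0° W.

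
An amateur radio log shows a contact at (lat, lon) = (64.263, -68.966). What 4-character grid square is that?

FP54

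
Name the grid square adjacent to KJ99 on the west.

KJ89

Longitude square 9; −1 → 8.
The latitude characters are unchanged.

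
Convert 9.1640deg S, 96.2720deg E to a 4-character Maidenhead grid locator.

NI80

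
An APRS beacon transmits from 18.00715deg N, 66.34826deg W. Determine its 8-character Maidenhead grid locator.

FK68ta81

Shift to the Maidenhead origin (180°W, 90°S): lon 113.65174, lat 108.00715.
Field: lon ⌊113.65174/20⌋ = 5 → F; lat ⌊108.00715/10⌋ = 10 → K.
Square: lon ⌊13.65174/2⌋ = 6; lat ⌊8.00715/1⌋ = 8.
Subsquare: lon ⌊1.65174/0.0833333⌋ = 19 → t; lat ⌊0.00715/0.0416667⌋ = 0 → a.
Extended square: lon ⌊0.06841/0.00833333⌋ = 8; lat ⌊0.00715/0.00416667⌋ = 1.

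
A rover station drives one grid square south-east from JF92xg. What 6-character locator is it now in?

KF02af

Longitude subsquare x = 23; +1 → 24, wraps to 0 = a, carry into square.
Longitude square 9; +1 → 10, wraps to 0, carry into field.
Longitude field J = 9; +1 → 10 = K.
Latitude subsquare g = 6; −1 → 5 = f.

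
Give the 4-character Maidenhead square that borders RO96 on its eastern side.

AO06

Longitude square 9; +1 → 10, wraps to 0, carry into field.
Longitude field R = 17; +1 → 18, wraps to 0 = A, wrapping around the antimeridian.
The latitude characters are unchanged.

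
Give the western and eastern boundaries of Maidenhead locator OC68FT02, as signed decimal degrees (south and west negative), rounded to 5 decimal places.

112.41667, 112.42500

Field O=14, C=2: +14·20° lon, +2·10° lat → SW at lon 100°, lat -70°.
Square 6, 8: +6·2° lon, +8·1° lat → SW at lon 112°, lat -62°.
Subsquare f=5, t=19: +5·0.0833333° lon, +19·0.0416667° lat → SW at lon 112.417°, lat -61.2083°.
Extended square 0, 2: +0·0.00833333° lon, +2·0.00416667° lat → SW at lon 112.417°, lat -61.2°.
Cell spans 0.00833333° lon × 0.00416667° lat.
west 112.41667, east 112.42500.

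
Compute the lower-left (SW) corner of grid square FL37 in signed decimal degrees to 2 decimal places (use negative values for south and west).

27.00, -74.00

Field F=5, L=11: +5·20° lon, +11·10° lat → SW at lon -80°, lat 20°.
Square 3, 7: +3·2° lon, +7·1° lat → SW at lon -74°, lat 27°.
latitude 27.00, longitude -74.00.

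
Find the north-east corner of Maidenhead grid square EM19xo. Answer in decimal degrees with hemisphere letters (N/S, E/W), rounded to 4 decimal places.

39.6250° N, 96.0000° W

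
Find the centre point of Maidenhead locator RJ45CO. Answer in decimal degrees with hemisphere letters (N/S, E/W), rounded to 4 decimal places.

5.6042° N, 168.2083° E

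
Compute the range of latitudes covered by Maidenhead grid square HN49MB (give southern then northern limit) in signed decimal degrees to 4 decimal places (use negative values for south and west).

49.0417, 49.0833

Field H=7, N=13: +7·20° lon, +13·10° lat → SW at lon -40°, lat 40°.
Square 4, 9: +4·2° lon, +9·1° lat → SW at lon -32°, lat 49°.
Subsquare m=12, b=1: +12·0.0833333° lon, +1·0.0416667° lat → SW at lon -31°, lat 49.0417°.
Cell spans 0.0833333° lon × 0.0416667° lat.
south 49.0417, north 49.0833.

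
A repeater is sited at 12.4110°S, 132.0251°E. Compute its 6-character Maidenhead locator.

Add 180° to longitude and 90° to latitude: 312.0251, 77.5890.
Field: 312.0251/20 → 15 → P, 77.5890/10 → 7 → H; chars PH.
Square: 12.0251/2 → 6, 7.5890/1 → 7; chars 67.
Subsquare: 0.0251/0.0833333 → 0 → a, 0.5890/0.0416667 → 14 → o; chars ao.

PH67ao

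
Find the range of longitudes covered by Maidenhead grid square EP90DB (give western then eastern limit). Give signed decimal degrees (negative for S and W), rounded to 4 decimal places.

-81.7500, -81.6667

Field E=4, P=15: +4·20° lon, +15·10° lat → SW at lon -100°, lat 60°.
Square 9, 0: +9·2° lon, +0·1° lat → SW at lon -82°, lat 60°.
Subsquare d=3, b=1: +3·0.0833333° lon, +1·0.0416667° lat → SW at lon -81.75°, lat 60.0417°.
Cell spans 0.0833333° lon × 0.0416667° lat.
west -81.7500, east -81.6667.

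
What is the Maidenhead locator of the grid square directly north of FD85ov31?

FD85ov32

Latitude extended square 1; +1 → 2.
The longitude characters are unchanged.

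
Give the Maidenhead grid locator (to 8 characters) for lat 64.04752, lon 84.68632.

NP24ib21

Shift to the Maidenhead origin (180°W, 90°S): lon 264.68632, lat 154.04752.
Field (20°×10°, letters A–R): 264.68632/20 → 13 → N, 154.04752/10 → 15 → P; chars NP.
Square (2°×1°, digits 0–9): 4.68632/2 → 2, 4.04752/1 → 4; chars 24.
Subsquare (5′×2.5′, letters a–x): 0.68632/0.0833333 → 8 → i, 0.04752/0.0416667 → 1 → b; chars ib.
Extended square (30″×15″, digits 0–9): 0.01965/0.00833333 → 2, 0.00585/0.00416667 → 1; chars 21.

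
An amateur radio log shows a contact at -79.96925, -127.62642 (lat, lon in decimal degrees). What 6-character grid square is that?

CB60ea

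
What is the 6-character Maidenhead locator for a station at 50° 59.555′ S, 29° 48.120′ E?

KD49va

Shift to the Maidenhead origin (180°W, 90°S): lon 209.8020, lat 39.0074.
Field: lon ⌊209.8020/20⌋ = 10 → K; lat ⌊39.0074/10⌋ = 3 → D.
Square: lon ⌊9.8020/2⌋ = 4; lat ⌊9.0074/1⌋ = 9.
Subsquare: lon ⌊1.8020/0.0833333⌋ = 21 → v; lat ⌊0.0074/0.0416667⌋ = 0 → a.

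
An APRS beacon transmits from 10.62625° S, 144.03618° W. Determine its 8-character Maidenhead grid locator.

Offset from 180°W / 90°S: lon 35.96382°, lat 79.37375°.
Field (20°×10°, letters A–R): 35.96382/20 → 1 → B, 79.37375/10 → 7 → H; chars BH.
Square (2°×1°, digits 0–9): 15.96382/2 → 7, 9.37375/1 → 9; chars 79.
Subsquare (5′×2.5′, letters a–x): 1.96382/0.0833333 → 23 → x, 0.37375/0.0416667 → 8 → i; chars xi.
Extended square (30″×15″, digits 0–9): 0.04715/0.00833333 → 5, 0.04042/0.00416667 → 9; chars 59.

BH79xi59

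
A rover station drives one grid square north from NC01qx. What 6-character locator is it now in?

Latitude subsquare x = 23; +1 → 24, wraps to 0 = a, carry into square.
Latitude square 1; +1 → 2.
The longitude characters are unchanged.

NC02qa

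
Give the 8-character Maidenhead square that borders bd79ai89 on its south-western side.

Longitude extended square 8; −1 → 7.
Latitude extended square 9; −1 → 8.

BD79ai78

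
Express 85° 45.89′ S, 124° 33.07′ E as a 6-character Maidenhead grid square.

Add 180° to longitude and 90° to latitude: 304.5512, 4.2352.
Field (20°×10°, letters A–R): 304.5512/20 → 15 → P, 4.2352/10 → 0 → A; chars PA.
Square (2°×1°, digits 0–9): 4.5512/2 → 2, 4.2352/1 → 4; chars 24.
Subsquare (5′×2.5′, letters a–x): 0.5512/0.0833333 → 6 → g, 0.2352/0.0416667 → 5 → f; chars gf.

PA24gf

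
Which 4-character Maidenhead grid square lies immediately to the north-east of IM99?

Longitude square 9; +1 → 10, wraps to 0, carry into field.
Longitude field I = 8; +1 → 9 = J.
Latitude square 9; +1 → 10, wraps to 0, carry into field.
Latitude field M = 12; +1 → 13 = N.

JN00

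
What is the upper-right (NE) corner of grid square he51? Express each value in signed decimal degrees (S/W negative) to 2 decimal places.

-48.00, -28.00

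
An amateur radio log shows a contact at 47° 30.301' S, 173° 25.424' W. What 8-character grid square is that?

Shift to the Maidenhead origin (180°W, 90°S): lon 6.57627, lat 42.49498.
Field (20°×10°, letters A–R): 6.57627/20 → 0 → A, 42.49498/10 → 4 → E; chars AE.
Square (2°×1°, digits 0–9): 6.57627/2 → 3, 2.49498/1 → 2; chars 32.
Subsquare (5′×2.5′, letters a–x): 0.57627/0.0833333 → 6 → g, 0.49498/0.0416667 → 11 → l; chars gl.
Extended square (30″×15″, digits 0–9): 0.07627/0.00833333 → 9, 0.03665/0.00416667 → 8; chars 98.

AE32gl98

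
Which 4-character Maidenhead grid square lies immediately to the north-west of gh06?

FH97

Longitude square 0; −1 → -1, wraps to 9, carry into field.
Longitude field G = 6; −1 → 5 = F.
Latitude square 6; +1 → 7.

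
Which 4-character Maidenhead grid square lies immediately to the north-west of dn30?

Longitude square 3; −1 → 2.
Latitude square 0; +1 → 1.

DN21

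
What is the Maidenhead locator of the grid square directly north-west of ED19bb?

Longitude subsquare b = 1; −1 → 0 = a.
Latitude subsquare b = 1; +1 → 2 = c.

ED19ac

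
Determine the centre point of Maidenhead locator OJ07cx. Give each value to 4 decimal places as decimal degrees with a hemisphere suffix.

7.9792° N, 100.2083° E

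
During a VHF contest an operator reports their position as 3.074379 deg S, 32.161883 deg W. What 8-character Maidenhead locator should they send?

Add 180° to longitude and 90° to latitude: 147.83812, 86.92562.
Field (20°×10°, letters A–R): lon ⌊147.83812/20⌋ = 7 → H; lat ⌊86.92562/10⌋ = 8 → I.
Square (2°×1°, digits 0–9): lon ⌊7.83812/2⌋ = 3; lat ⌊6.92562/1⌋ = 6.
Subsquare (5′×2.5′, letters a–x): lon ⌊1.83812/0.0833333⌋ = 22 → w; lat ⌊0.92562/0.0416667⌋ = 22 → w.
Extended square (30″×15″, digits 0–9): lon ⌊0.00478/0.00833333⌋ = 0; lat ⌊0.00895/0.00416667⌋ = 2.

HI36ww02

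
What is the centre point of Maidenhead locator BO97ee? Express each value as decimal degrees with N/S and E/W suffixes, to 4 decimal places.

57.1875° N, 141.6250° W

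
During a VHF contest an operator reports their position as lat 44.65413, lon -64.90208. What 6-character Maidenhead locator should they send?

FN74np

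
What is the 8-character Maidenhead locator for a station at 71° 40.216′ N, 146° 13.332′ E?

QQ31cq60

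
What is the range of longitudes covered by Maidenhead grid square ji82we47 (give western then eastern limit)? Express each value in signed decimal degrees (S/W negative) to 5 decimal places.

Field J=9, I=8: +9·20° lon, +8·10° lat → SW at lon 0°, lat -10°.
Square 8, 2: +8·2° lon, +2·1° lat → SW at lon 16°, lat -8°.
Subsquare w=22, e=4: +22·0.0833333° lon, +4·0.0416667° lat → SW at lon 17.8333°, lat -7.83333°.
Extended square 4, 7: +4·0.00833333° lon, +7·0.00416667° lat → SW at lon 17.8667°, lat -7.80417°.
Cell spans 0.00833333° lon × 0.00416667° lat.
west 17.86667, east 17.87500.

17.86667, 17.87500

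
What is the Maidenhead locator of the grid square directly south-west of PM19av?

Longitude subsquare a = 0; −1 → -1, wraps to 23 = x, carry into square.
Longitude square 1; −1 → 0.
Latitude subsquare v = 21; −1 → 20 = u.

PM09xu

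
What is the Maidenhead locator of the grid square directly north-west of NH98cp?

NH98bq

Longitude subsquare c = 2; −1 → 1 = b.
Latitude subsquare p = 15; +1 → 16 = q.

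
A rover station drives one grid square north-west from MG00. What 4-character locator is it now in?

LG91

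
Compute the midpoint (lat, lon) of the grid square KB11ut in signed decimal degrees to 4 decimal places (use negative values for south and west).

-78.1875, 23.7083

Field K=10, B=1: +10·20° lon, +1·10° lat → SW at lon 20°, lat -80°.
Square 1, 1: +1·2° lon, +1·1° lat → SW at lon 22°, lat -79°.
Subsquare u=20, t=19: +20·0.0833333° lon, +19·0.0416667° lat → SW at lon 23.6667°, lat -78.2083°.
Cell spans 0.0833333° lon × 0.0416667° lat. Centre is SW corner plus half of each.
latitude -78.1875, longitude 23.7083.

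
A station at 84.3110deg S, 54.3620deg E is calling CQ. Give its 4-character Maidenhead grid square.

LA75

Add 180° to longitude and 90° to latitude: 234.36, 5.69.
Field: lon ⌊234.36/20⌋ = 11 → L; lat ⌊5.69/10⌋ = 0 → A.
Square: lon ⌊14.36/2⌋ = 7; lat ⌊5.69/1⌋ = 5.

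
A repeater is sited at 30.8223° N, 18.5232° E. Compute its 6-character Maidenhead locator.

JM90gt

Shift to the Maidenhead origin (180°W, 90°S): lon 198.5232, lat 120.8223.
Field: 198.5232/20 → 9 → J, 120.8223/10 → 12 → M; chars JM.
Square: 18.5232/2 → 9, 0.8223/1 → 0; chars 90.
Subsquare: 0.5232/0.0833333 → 6 → g, 0.8223/0.0416667 → 19 → t; chars gt.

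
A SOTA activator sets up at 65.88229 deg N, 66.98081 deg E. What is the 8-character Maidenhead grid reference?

Add 180° to longitude and 90° to latitude: 246.98081, 155.88229.
Field (20°×10°, letters A–R): lon ⌊246.98081/20⌋ = 12 → M; lat ⌊155.88229/10⌋ = 15 → P.
Square (2°×1°, digits 0–9): lon ⌊6.98081/2⌋ = 3; lat ⌊5.88229/1⌋ = 5.
Subsquare (5′×2.5′, letters a–x): lon ⌊0.98081/0.0833333⌋ = 11 → l; lat ⌊0.88229/0.0416667⌋ = 21 → v.
Extended square (30″×15″, digits 0–9): lon ⌊0.06414/0.00833333⌋ = 7; lat ⌊0.00729/0.00416667⌋ = 1.

MP35lv71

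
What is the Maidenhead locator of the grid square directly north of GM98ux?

Latitude subsquare x = 23; +1 → 24, wraps to 0 = a, carry into square.
Latitude square 8; +1 → 9.
The longitude characters are unchanged.

GM99ua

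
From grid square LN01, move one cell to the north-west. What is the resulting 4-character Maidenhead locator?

KN92

Longitude square 0; −1 → -1, wraps to 9, carry into field.
Longitude field L = 11; −1 → 10 = K.
Latitude square 1; +1 → 2.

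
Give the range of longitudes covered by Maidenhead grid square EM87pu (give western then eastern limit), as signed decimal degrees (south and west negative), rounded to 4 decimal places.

-82.7500, -82.6667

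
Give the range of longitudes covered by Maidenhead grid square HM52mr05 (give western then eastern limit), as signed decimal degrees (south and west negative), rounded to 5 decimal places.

Field H=7, M=12: +7·20° lon, +12·10° lat → SW at lon -40°, lat 30°.
Square 5, 2: +5·2° lon, +2·1° lat → SW at lon -30°, lat 32°.
Subsquare m=12, r=17: +12·0.0833333° lon, +17·0.0416667° lat → SW at lon -29°, lat 32.7083°.
Extended square 0, 5: +0·0.00833333° lon, +5·0.00416667° lat → SW at lon -29°, lat 32.7292°.
Cell spans 0.00833333° lon × 0.00416667° lat.
west -29.00000, east -28.99167.

-29.00000, -28.99167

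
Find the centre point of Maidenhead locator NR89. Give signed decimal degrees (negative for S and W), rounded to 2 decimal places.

89.50, 97.00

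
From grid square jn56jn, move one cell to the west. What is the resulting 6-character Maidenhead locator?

JN56in

Longitude subsquare j = 9; −1 → 8 = i.
The latitude characters are unchanged.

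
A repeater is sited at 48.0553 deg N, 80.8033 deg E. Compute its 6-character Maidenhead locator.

Add 180° to longitude and 90° to latitude: 260.8033, 138.0553.
Field: lon ⌊260.8033/20⌋ = 13 → N; lat ⌊138.0553/10⌋ = 13 → N.
Square: lon ⌊0.8033/2⌋ = 0; lat ⌊8.0553/1⌋ = 8.
Subsquare: lon ⌊0.8033/0.0833333⌋ = 9 → j; lat ⌊0.0553/0.0416667⌋ = 1 → b.

NN08jb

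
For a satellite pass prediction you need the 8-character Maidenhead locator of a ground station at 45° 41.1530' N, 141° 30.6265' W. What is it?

BN95fq84

Add 180° to longitude and 90° to latitude: 38.48956, 135.68588.
Field: lon ⌊38.48956/20⌋ = 1 → B; lat ⌊135.68588/10⌋ = 13 → N.
Square: lon ⌊18.48956/2⌋ = 9; lat ⌊5.68588/1⌋ = 5.
Subsquare: lon ⌊0.48956/0.0833333⌋ = 5 → f; lat ⌊0.68588/0.0416667⌋ = 16 → q.
Extended square: lon ⌊0.07289/0.00833333⌋ = 8; lat ⌊0.01922/0.00416667⌋ = 4.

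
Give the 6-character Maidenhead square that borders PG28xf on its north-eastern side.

Longitude subsquare x = 23; +1 → 24, wraps to 0 = a, carry into square.
Longitude square 2; +1 → 3.
Latitude subsquare f = 5; +1 → 6 = g.

PG38ag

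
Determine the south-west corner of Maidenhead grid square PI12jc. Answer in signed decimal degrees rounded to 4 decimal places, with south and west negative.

Field P=15, I=8: +15·20° lon, +8·10° lat → SW at lon 120°, lat -10°.
Square 1, 2: +1·2° lon, +2·1° lat → SW at lon 122°, lat -8°.
Subsquare j=9, c=2: +9·0.0833333° lon, +2·0.0416667° lat → SW at lon 122.75°, lat -7.91667°.
latitude -7.9167, longitude 122.7500.

-7.9167, 122.7500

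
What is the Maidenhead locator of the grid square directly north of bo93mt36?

BO93mt37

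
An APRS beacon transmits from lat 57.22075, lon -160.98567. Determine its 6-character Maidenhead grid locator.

AO97mf

Offset from 180°W / 90°S: lon 19.0143°, lat 147.2208°.
Field: lon ⌊19.0143/20⌋ = 0 → A; lat ⌊147.2208/10⌋ = 14 → O.
Square: lon ⌊19.0143/2⌋ = 9; lat ⌊7.2208/1⌋ = 7.
Subsquare: lon ⌊1.0143/0.0833333⌋ = 12 → m; lat ⌊0.2208/0.0416667⌋ = 5 → f.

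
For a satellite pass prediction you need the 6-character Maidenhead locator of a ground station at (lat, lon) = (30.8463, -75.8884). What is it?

Shift to the Maidenhead origin (180°W, 90°S): lon 104.1116, lat 120.8463.
Field: lon ⌊104.1116/20⌋ = 5 → F; lat ⌊120.8463/10⌋ = 12 → M.
Square: lon ⌊4.1116/2⌋ = 2; lat ⌊0.8463/1⌋ = 0.
Subsquare: lon ⌊0.1116/0.0833333⌋ = 1 → b; lat ⌊0.8463/0.0416667⌋ = 20 → u.

FM20bu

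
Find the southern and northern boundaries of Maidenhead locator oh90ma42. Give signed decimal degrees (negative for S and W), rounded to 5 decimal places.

-19.99167, -19.98750

Field O=14, H=7: +14·20° lon, +7·10° lat → SW at lon 100°, lat -20°.
Square 9, 0: +9·2° lon, +0·1° lat → SW at lon 118°, lat -20°.
Subsquare m=12, a=0: +12·0.0833333° lon, +0·0.0416667° lat → SW at lon 119°, lat -20°.
Extended square 4, 2: +4·0.00833333° lon, +2·0.00416667° lat → SW at lon 119.033°, lat -19.9917°.
Cell spans 0.00833333° lon × 0.00416667° lat.
south -19.99167, north -19.98750.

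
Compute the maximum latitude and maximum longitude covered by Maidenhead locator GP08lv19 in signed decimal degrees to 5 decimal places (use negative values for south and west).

Field G=6, P=15: +6·20° lon, +15·10° lat → SW at lon -60°, lat 60°.
Square 0, 8: +0·2° lon, +8·1° lat → SW at lon -60°, lat 68°.
Subsquare l=11, v=21: +11·0.0833333° lon, +21·0.0416667° lat → SW at lon -59.0833°, lat 68.875°.
Extended square 1, 9: +1·0.00833333° lon, +9·0.00416667° lat → SW at lon -59.075°, lat 68.9125°.
Cell spans 0.00833333° lon × 0.00416667° lat. NE corner is SW corner plus one full cell.
latitude 68.91667, longitude -59.06667.

68.91667, -59.06667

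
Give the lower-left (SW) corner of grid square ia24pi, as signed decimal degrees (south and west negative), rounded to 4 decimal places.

Field I=8, A=0: +8·20° lon, +0·10° lat → SW at lon -20°, lat -90°.
Square 2, 4: +2·2° lon, +4·1° lat → SW at lon -16°, lat -86°.
Subsquare p=15, i=8: +15·0.0833333° lon, +8·0.0416667° lat → SW at lon -14.75°, lat -85.6667°.
latitude -85.6667, longitude -14.7500.

-85.6667, -14.7500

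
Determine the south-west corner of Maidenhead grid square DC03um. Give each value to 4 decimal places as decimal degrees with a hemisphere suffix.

Field D=3, C=2: +3·20° lon, +2·10° lat → SW at lon -120°, lat -70°.
Square 0, 3: +0·2° lon, +3·1° lat → SW at lon -120°, lat -67°.
Subsquare u=20, m=12: +20·0.0833333° lon, +12·0.0416667° lat → SW at lon -118.333°, lat -66.5°.
latitude 66.5000° S, longitude 118.3333° W.

66.5000° S, 118.3333° W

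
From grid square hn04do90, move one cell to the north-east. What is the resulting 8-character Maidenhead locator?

Longitude extended square 9; +1 → 10, wraps to 0, carry into subsquare.
Longitude subsquare d = 3; +1 → 4 = e.
Latitude extended square 0; +1 → 1.

HN04eo01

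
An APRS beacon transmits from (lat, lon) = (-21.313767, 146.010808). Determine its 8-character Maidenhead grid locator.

Add 180° to longitude and 90° to latitude: 326.01081, 68.68623.
Field: 326.01081/20 → 16 → Q, 68.68623/10 → 6 → G; chars QG.
Square: 6.01081/2 → 3, 8.68623/1 → 8; chars 38.
Subsquare: 0.01081/0.0833333 → 0 → a, 0.68623/0.0416667 → 16 → q; chars aq.
Extended square: 0.01081/0.00833333 → 1, 0.01957/0.00416667 → 4; chars 14.

QG38aq14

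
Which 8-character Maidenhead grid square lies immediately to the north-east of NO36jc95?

NO36kc06

Longitude extended square 9; +1 → 10, wraps to 0, carry into subsquare.
Longitude subsquare j = 9; +1 → 10 = k.
Latitude extended square 5; +1 → 6.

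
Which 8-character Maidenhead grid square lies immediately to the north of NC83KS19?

Latitude extended square 9; +1 → 10, wraps to 0, carry into subsquare.
Latitude subsquare s = 18; +1 → 19 = t.
The longitude characters are unchanged.

NC83kt10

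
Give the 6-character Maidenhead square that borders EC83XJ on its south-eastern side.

EC93ai

Longitude subsquare x = 23; +1 → 24, wraps to 0 = a, carry into square.
Longitude square 8; +1 → 9.
Latitude subsquare j = 9; −1 → 8 = i.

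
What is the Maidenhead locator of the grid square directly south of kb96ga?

Latitude subsquare a = 0; −1 → -1, wraps to 23 = x, carry into square.
Latitude square 6; −1 → 5.
The longitude characters are unchanged.

KB95gx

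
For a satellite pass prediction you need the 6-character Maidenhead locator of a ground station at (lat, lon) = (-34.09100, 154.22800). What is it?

QF75cv

Add 180° to longitude and 90° to latitude: 334.2280, 55.9090.
Field: lon ⌊334.2280/20⌋ = 16 → Q; lat ⌊55.9090/10⌋ = 5 → F.
Square: lon ⌊14.2280/2⌋ = 7; lat ⌊5.9090/1⌋ = 5.
Subsquare: lon ⌊0.2280/0.0833333⌋ = 2 → c; lat ⌊0.9090/0.0416667⌋ = 21 → v.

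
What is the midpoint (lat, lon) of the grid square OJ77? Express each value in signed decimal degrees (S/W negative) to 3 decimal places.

7.500, 115.000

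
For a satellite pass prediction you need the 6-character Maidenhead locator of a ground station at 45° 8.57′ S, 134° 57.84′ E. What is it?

Offset from 180°W / 90°S: lon 314.9640°, lat 44.8572°.
Field: lon ⌊314.9640/20⌋ = 15 → P; lat ⌊44.8572/10⌋ = 4 → E.
Square: lon ⌊14.9640/2⌋ = 7; lat ⌊4.8572/1⌋ = 4.
Subsquare: lon ⌊0.9640/0.0833333⌋ = 11 → l; lat ⌊0.8572/0.0416667⌋ = 20 → u.

PE74lu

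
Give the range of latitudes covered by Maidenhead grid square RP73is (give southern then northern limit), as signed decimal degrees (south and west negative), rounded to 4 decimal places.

63.7500, 63.7917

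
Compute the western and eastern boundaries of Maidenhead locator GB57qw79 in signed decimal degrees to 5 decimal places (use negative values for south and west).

-48.60833, -48.60000

Field G=6, B=1: +6·20° lon, +1·10° lat → SW at lon -60°, lat -80°.
Square 5, 7: +5·2° lon, +7·1° lat → SW at lon -50°, lat -73°.
Subsquare q=16, w=22: +16·0.0833333° lon, +22·0.0416667° lat → SW at lon -48.6667°, lat -72.0833°.
Extended square 7, 9: +7·0.00833333° lon, +9·0.00416667° lat → SW at lon -48.6083°, lat -72.0458°.
Cell spans 0.00833333° lon × 0.00416667° lat.
west -48.60833, east -48.60000.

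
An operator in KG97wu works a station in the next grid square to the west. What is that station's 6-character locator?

KG97vu

Longitude subsquare w = 22; −1 → 21 = v.
The latitude characters are unchanged.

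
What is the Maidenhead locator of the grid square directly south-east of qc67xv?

QC77au

Longitude subsquare x = 23; +1 → 24, wraps to 0 = a, carry into square.
Longitude square 6; +1 → 7.
Latitude subsquare v = 21; −1 → 20 = u.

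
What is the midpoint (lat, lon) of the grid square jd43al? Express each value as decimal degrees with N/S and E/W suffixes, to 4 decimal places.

56.5208° S, 8.0417° E

Field J=9, D=3: +9·20° lon, +3·10° lat → SW at lon 0°, lat -60°.
Square 4, 3: +4·2° lon, +3·1° lat → SW at lon 8°, lat -57°.
Subsquare a=0, l=11: +0·0.0833333° lon, +11·0.0416667° lat → SW at lon 8°, lat -56.5417°.
Cell spans 0.0833333° lon × 0.0416667° lat. Centre is SW corner plus half of each.
latitude 56.5208° S, longitude 8.0417° E.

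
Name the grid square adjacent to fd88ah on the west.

Longitude subsquare a = 0; −1 → -1, wraps to 23 = x, carry into square.
Longitude square 8; −1 → 7.
The latitude characters are unchanged.

FD78xh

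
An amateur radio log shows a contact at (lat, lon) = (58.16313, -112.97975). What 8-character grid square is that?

DO38md29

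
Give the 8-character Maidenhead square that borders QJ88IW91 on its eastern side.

Longitude extended square 9; +1 → 10, wraps to 0, carry into subsquare.
Longitude subsquare i = 8; +1 → 9 = j.
The latitude characters are unchanged.

QJ88jw01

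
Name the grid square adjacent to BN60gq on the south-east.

Longitude subsquare g = 6; +1 → 7 = h.
Latitude subsquare q = 16; −1 → 15 = p.

BN60hp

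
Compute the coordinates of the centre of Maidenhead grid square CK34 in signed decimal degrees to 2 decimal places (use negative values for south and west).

14.50, -133.00

Field C=2, K=10: +2·20° lon, +10·10° lat → SW at lon -140°, lat 10°.
Square 3, 4: +3·2° lon, +4·1° lat → SW at lon -134°, lat 14°.
Cell spans 2° lon × 1° lat. Centre is SW corner plus half of each.
latitude 14.50, longitude -133.00.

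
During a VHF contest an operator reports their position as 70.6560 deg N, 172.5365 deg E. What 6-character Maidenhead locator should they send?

Add 180° to longitude and 90° to latitude: 352.5365, 160.6560.
Field (20°×10°, letters A–R): lon ⌊352.5365/20⌋ = 17 → R; lat ⌊160.6560/10⌋ = 16 → Q.
Square (2°×1°, digits 0–9): lon ⌊12.5365/2⌋ = 6; lat ⌊0.6560/1⌋ = 0.
Subsquare (5′×2.5′, letters a–x): lon ⌊0.5365/0.0833333⌋ = 6 → g; lat ⌊0.6560/0.0416667⌋ = 15 → p.

RQ60gp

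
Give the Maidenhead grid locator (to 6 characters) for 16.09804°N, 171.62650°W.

Shift to the Maidenhead origin (180°W, 90°S): lon 8.3735, lat 106.0980.
Field: 8.3735/20 → 0 → A, 106.0980/10 → 10 → K; chars AK.
Square: 8.3735/2 → 4, 6.0980/1 → 6; chars 46.
Subsquare: 0.3735/0.0833333 → 4 → e, 0.0980/0.0416667 → 2 → c; chars ec.

AK46ec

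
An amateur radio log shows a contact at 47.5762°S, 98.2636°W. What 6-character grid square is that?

EE02uk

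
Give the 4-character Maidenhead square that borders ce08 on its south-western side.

Longitude square 0; −1 → -1, wraps to 9, carry into field.
Longitude field C = 2; −1 → 1 = B.
Latitude square 8; −1 → 7.

BE97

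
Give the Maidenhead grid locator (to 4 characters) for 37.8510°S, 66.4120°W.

FF62

Offset from 180°W / 90°S: lon 113.59°, lat 52.15°.
Field: 113.59/20 → 5 → F, 52.15/10 → 5 → F; chars FF.
Square: 13.59/2 → 6, 2.15/1 → 2; chars 62.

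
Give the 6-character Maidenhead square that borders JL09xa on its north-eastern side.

JL19ab

Longitude subsquare x = 23; +1 → 24, wraps to 0 = a, carry into square.
Longitude square 0; +1 → 1.
Latitude subsquare a = 0; +1 → 1 = b.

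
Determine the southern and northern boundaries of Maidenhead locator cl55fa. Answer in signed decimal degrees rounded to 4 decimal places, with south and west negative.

Field C=2, L=11: +2·20° lon, +11·10° lat → SW at lon -140°, lat 20°.
Square 5, 5: +5·2° lon, +5·1° lat → SW at lon -130°, lat 25°.
Subsquare f=5, a=0: +5·0.0833333° lon, +0·0.0416667° lat → SW at lon -129.583°, lat 25°.
Cell spans 0.0833333° lon × 0.0416667° lat.
south 25.0000, north 25.0417.

25.0000, 25.0417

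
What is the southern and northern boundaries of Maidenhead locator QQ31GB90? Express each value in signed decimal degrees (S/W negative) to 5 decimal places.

71.04167, 71.04583

Field Q=16, Q=16: +16·20° lon, +16·10° lat → SW at lon 140°, lat 70°.
Square 3, 1: +3·2° lon, +1·1° lat → SW at lon 146°, lat 71°.
Subsquare g=6, b=1: +6·0.0833333° lon, +1·0.0416667° lat → SW at lon 146.5°, lat 71.0417°.
Extended square 9, 0: +9·0.00833333° lon, +0·0.00416667° lat → SW at lon 146.575°, lat 71.0417°.
Cell spans 0.00833333° lon × 0.00416667° lat.
south 71.04167, north 71.04583.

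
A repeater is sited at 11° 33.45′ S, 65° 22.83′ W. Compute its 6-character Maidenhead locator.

FH78hk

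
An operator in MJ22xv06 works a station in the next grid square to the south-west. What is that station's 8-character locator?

Longitude extended square 0; −1 → -1, wraps to 9, carry into subsquare.
Longitude subsquare x = 23; −1 → 22 = w.
Latitude extended square 6; −1 → 5.

MJ22wv95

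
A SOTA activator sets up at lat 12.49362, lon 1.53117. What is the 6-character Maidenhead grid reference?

JK02sl

Shift to the Maidenhead origin (180°W, 90°S): lon 181.5312, lat 102.4936.
Field: 181.5312/20 → 9 → J, 102.4936/10 → 10 → K; chars JK.
Square: 1.5312/2 → 0, 2.4936/1 → 2; chars 02.
Subsquare: 1.5312/0.0833333 → 18 → s, 0.4936/0.0416667 → 11 → l; chars sl.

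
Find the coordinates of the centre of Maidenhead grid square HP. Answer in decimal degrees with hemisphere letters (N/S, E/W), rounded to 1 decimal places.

Field H=7, P=15: +7·20° lon, +15·10° lat → SW at lon -40°, lat 60°.
Cell spans 20° lon × 10° lat. Centre is SW corner plus half of each.
latitude 65.0° N, longitude 30.0° W.

65.0° N, 30.0° W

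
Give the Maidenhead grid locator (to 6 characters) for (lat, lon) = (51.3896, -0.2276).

Offset from 180°W / 90°S: lon 179.7724°, lat 141.3896°.
Field: 179.7724/20 → 8 → I, 141.3896/10 → 14 → O; chars IO.
Square: 19.7724/2 → 9, 1.3896/1 → 1; chars 91.
Subsquare: 1.7724/0.0833333 → 21 → v, 0.3896/0.0416667 → 9 → j; chars vj.

IO91vj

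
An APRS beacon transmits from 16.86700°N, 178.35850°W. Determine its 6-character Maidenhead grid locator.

AK06tu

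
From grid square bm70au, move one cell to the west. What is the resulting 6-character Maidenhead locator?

BM60xu

Longitude subsquare a = 0; −1 → -1, wraps to 23 = x, carry into square.
Longitude square 7; −1 → 6.
The latitude characters are unchanged.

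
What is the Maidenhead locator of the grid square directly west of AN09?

Longitude square 0; −1 → -1, wraps to 9, carry into field.
Longitude field A = 0; −1 → -1, wraps to 17 = R, wrapping around the antimeridian.
The latitude characters are unchanged.

RN99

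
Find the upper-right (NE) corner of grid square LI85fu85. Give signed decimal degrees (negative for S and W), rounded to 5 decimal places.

-4.14167, 56.49167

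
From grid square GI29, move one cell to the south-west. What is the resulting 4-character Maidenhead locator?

GI18

Longitude square 2; −1 → 1.
Latitude square 9; −1 → 8.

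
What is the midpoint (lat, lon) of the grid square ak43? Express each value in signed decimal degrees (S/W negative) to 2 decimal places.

13.50, -171.00

Field A=0, K=10: +0·20° lon, +10·10° lat → SW at lon -180°, lat 10°.
Square 4, 3: +4·2° lon, +3·1° lat → SW at lon -172°, lat 13°.
Cell spans 2° lon × 1° lat. Centre is SW corner plus half of each.
latitude 13.50, longitude -171.00.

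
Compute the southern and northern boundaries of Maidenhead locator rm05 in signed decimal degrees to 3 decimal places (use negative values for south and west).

35.000, 36.000

Field R=17, M=12: +17·20° lon, +12·10° lat → SW at lon 160°, lat 30°.
Square 0, 5: +0·2° lon, +5·1° lat → SW at lon 160°, lat 35°.
Cell spans 2° lon × 1° lat.
south 35.000, north 36.000.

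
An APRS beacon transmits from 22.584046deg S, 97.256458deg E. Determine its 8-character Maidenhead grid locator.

NG87pj09

Shift to the Maidenhead origin (180°W, 90°S): lon 277.25646, lat 67.41595.
Field: lon ⌊277.25646/20⌋ = 13 → N; lat ⌊67.41595/10⌋ = 6 → G.
Square: lon ⌊17.25646/2⌋ = 8; lat ⌊7.41595/1⌋ = 7.
Subsquare: lon ⌊1.25646/0.0833333⌋ = 15 → p; lat ⌊0.41595/0.0416667⌋ = 9 → j.
Extended square: lon ⌊0.00646/0.00833333⌋ = 0; lat ⌊0.04095/0.00416667⌋ = 9.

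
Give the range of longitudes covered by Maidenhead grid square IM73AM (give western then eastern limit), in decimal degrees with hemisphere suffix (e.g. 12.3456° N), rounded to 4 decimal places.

6.0000° W, 5.9167° W

Field I=8, M=12: +8·20° lon, +12·10° lat → SW at lon -20°, lat 30°.
Square 7, 3: +7·2° lon, +3·1° lat → SW at lon -6°, lat 33°.
Subsquare a=0, m=12: +0·0.0833333° lon, +12·0.0416667° lat → SW at lon -6°, lat 33.5°.
Cell spans 0.0833333° lon × 0.0416667° lat.
west 6.0000° W, east 5.9167° W.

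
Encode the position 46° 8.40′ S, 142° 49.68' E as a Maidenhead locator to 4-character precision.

Add 180° to longitude and 90° to latitude: 322.83, 43.86.
Field: 322.83/20 → 16 → Q, 43.86/10 → 4 → E; chars QE.
Square: 2.83/2 → 1, 3.86/1 → 3; chars 13.

QE13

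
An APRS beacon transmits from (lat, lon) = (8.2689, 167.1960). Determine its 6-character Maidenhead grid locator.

Offset from 180°W / 90°S: lon 347.1960°, lat 98.2689°.
Field: lon ⌊347.1960/20⌋ = 17 → R; lat ⌊98.2689/10⌋ = 9 → J.
Square: lon ⌊7.1960/2⌋ = 3; lat ⌊8.2689/1⌋ = 8.
Subsquare: lon ⌊1.1960/0.0833333⌋ = 14 → o; lat ⌊0.2689/0.0416667⌋ = 6 → g.

RJ38og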